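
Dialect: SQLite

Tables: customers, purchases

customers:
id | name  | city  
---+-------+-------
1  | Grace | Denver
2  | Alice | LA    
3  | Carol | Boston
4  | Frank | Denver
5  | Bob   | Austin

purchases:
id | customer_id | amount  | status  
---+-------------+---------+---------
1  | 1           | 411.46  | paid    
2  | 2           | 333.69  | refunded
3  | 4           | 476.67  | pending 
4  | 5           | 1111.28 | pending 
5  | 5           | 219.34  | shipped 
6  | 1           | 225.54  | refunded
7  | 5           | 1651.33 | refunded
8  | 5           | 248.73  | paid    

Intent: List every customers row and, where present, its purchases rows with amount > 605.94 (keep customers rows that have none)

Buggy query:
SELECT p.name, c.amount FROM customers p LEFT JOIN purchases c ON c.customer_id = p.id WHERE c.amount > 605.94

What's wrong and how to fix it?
Bug: Filtering c.amount in WHERE discards the NULL rows produced by LEFT JOIN, turning it into an inner join

Fix: Move the right-table condition into the ON clause so unmatched parents are kept

Corrected query:
SELECT p.name, c.amount FROM customers p LEFT JOIN purchases c ON c.customer_id = p.id AND c.amount > 605.94

Result:
name  | amount 
------+--------
Grace | NULL   
Alice | NULL   
Carol | NULL   
Frank | NULL   
Bob   | 1111.28
Bob   | 1651.33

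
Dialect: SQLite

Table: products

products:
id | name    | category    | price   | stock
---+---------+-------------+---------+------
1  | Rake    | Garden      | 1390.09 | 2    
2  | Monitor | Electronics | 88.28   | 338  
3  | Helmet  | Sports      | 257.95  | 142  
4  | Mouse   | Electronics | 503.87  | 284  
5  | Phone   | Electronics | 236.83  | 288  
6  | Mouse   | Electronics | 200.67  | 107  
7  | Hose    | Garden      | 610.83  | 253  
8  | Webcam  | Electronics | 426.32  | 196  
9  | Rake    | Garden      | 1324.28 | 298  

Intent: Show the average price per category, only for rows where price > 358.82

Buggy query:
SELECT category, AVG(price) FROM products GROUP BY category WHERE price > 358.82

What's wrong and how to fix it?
Bug: WHERE cannot follow GROUP BY

Fix: Place WHERE between FROM and GROUP BY

Corrected query:
SELECT category, AVG(price) FROM products WHERE price > 358.82 GROUP BY category

Result:
category    | AVG(price)
------------+-----------
Electronics | 465.095   
Garden      | 1108.4    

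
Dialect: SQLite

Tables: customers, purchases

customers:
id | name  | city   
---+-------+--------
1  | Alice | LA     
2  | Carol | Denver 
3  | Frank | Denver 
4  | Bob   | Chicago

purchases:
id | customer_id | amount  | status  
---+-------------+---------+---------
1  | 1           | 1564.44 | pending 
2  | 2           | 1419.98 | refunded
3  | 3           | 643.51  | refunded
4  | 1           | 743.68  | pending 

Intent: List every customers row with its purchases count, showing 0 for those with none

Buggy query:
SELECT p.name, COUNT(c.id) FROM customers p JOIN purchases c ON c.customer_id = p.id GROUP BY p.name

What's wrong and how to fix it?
Bug: An inner join excludes parents with zero children

Fix: Use LEFT JOIN so parents without children still appear (COUNT(c.id) gives 0)

Corrected query:
SELECT p.name, COUNT(c.id) FROM customers p LEFT JOIN purchases c ON c.customer_id = p.id GROUP BY p.name

Result:
name  | COUNT(c.id)
------+------------
Alice | 2          
Bob   | 0          
Carol | 1          
Frank | 1          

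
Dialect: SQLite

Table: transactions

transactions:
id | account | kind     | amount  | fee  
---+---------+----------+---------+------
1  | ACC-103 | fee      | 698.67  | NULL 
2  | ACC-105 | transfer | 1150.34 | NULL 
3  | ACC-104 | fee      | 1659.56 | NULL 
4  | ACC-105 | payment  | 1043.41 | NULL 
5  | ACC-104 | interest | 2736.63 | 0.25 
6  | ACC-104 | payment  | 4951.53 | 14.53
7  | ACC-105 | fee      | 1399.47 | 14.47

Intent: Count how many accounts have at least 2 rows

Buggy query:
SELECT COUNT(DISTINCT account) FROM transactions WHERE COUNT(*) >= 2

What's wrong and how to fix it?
Bug: COUNT(*) cannot appear in WHERE; the per-group count doesn't exist yet

Fix: Use a subquery that GROUPs and filters with HAVING, then count its rows

Corrected query:
SELECT COUNT(*) FROM (SELECT account FROM transactions GROUP BY account HAVING COUNT(*) >= 2)

Result:
COUNT(*)
--------
2       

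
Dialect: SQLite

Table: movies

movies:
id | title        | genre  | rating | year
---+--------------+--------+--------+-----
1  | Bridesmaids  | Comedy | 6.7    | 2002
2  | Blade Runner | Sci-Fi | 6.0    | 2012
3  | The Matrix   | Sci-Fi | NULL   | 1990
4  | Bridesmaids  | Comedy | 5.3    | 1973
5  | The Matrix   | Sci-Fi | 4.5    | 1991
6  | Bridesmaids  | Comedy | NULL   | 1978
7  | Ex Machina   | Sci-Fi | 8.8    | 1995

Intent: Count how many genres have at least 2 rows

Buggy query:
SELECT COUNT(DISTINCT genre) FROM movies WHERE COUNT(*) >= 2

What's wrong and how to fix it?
Bug: WHERE filters individual rows, not groups, so a group-level COUNT is invalid there

Fix: Use a subquery that GROUPs and filters with HAVING, then count its rows

Corrected query:
SELECT COUNT(*) FROM (SELECT genre FROM movies GROUP BY genre HAVING COUNT(*) >= 2)

Result:
COUNT(*)
--------
2       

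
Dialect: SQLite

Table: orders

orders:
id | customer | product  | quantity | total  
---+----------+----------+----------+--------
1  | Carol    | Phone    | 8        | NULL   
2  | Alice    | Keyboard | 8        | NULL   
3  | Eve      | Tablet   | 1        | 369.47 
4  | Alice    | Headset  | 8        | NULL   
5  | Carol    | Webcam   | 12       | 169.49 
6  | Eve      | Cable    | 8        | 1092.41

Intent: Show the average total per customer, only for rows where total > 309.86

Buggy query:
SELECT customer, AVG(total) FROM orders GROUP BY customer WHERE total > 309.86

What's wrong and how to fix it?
Bug: WHERE cannot follow GROUP BY

Fix: Move the WHERE clause before GROUP BY

Corrected query:
SELECT customer, AVG(total) FROM orders WHERE total > 309.86 GROUP BY customer

Result:
customer | AVG(total)
---------+-----------
Eve      | 730.94    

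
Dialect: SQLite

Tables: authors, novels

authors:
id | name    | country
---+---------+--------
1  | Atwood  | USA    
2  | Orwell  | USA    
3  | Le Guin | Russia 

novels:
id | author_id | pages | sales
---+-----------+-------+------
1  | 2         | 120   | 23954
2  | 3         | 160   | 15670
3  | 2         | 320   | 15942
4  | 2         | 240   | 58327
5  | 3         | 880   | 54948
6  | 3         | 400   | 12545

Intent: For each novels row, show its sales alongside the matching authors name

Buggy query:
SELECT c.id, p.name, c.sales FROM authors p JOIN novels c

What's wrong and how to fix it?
Bug: Missing join condition: each novels row is matched to all authors rows instead of just its own

Fix: Specify the join condition linking the foreign key to the parent id

Corrected query:
SELECT c.id, p.name, c.sales FROM authors p JOIN novels c ON c.author_id = p.id

Result:
id | name    | sales
---+---------+------
1  | Orwell  | 23954
2  | Le Guin | 15670
3  | Orwell  | 15942
4  | Orwell  | 58327
5  | Le Guin | 54948
6  | Le Guin | 12545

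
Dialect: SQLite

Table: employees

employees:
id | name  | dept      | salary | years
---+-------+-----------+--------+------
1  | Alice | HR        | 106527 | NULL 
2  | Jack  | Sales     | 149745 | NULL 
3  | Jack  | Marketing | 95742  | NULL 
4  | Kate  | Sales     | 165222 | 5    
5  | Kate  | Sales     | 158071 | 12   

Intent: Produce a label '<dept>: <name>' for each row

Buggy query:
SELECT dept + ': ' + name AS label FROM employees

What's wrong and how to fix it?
Bug: SQLite uses || for string concatenation; + coerces text to numbers (yielding 0)

Fix: Use the || operator for string concatenation

Corrected query:
SELECT dept || ': ' || name AS label FROM employees

Result:
label          
---------------
HR: Alice      
Sales: Jack    
Marketing: Jack
Sales: Kate    
Sales: Kate    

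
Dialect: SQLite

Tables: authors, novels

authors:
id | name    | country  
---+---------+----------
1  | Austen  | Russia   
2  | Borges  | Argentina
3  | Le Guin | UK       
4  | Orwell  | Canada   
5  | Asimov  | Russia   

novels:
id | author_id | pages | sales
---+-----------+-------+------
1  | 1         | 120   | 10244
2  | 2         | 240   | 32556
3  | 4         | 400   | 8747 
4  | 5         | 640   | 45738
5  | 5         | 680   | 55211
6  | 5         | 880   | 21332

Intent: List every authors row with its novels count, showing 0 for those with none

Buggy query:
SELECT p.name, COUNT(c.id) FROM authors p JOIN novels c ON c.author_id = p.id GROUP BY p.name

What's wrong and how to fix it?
Bug: An inner join excludes parents with zero children

Fix: Use LEFT JOIN so parents without children still appear (COUNT(c.id) gives 0)

Corrected query:
SELECT p.name, COUNT(c.id) FROM authors p LEFT JOIN novels c ON c.author_id = p.id GROUP BY p.name

Result:
name    | COUNT(c.id)
--------+------------
Asimov  | 3          
Austen  | 1          
Borges  | 1          
Le Guin | 0          
Orwell  | 1          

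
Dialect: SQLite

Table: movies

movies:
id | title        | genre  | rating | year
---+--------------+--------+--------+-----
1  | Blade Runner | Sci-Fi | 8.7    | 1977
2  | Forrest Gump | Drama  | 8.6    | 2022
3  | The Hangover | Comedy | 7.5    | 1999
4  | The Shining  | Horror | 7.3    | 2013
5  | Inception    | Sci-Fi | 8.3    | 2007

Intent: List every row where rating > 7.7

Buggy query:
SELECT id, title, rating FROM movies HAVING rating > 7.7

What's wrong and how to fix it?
Bug: HAVING filters the output of aggregation, but this query has no GROUP BY and no aggregate functions, so SQLite rejects it (HAVING clause on a non-aggregate query); the condition here is per row

Fix: Replace HAVING with WHERE since the condition applies to individual rows

Corrected query:
SELECT id, title, rating FROM movies WHERE rating > 7.7

Result:
id | title        | rating
---+--------------+-------
1  | Blade Runner | 8.7   
2  | Forrest Gump | 8.6   
5  | Inception    | 8.3   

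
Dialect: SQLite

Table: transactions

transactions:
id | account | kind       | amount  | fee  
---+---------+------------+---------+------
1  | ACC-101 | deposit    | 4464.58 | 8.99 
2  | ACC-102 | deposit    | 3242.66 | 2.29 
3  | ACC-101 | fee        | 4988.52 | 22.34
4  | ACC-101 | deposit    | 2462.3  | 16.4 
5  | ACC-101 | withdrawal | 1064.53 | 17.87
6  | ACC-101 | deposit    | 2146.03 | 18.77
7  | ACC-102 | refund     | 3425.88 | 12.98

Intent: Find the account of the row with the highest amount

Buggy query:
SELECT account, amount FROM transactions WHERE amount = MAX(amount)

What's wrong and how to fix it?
Bug: MAX(amount) is an aggregate and cannot be used directly in WHERE

Fix: Use a subquery: WHERE amount = (SELECT MAX(amount) FROM transactions)

Corrected query:
SELECT account, amount FROM transactions WHERE amount = (SELECT MAX(amount) FROM transactions)

Result:
account | amount 
--------+--------
ACC-101 | 4988.52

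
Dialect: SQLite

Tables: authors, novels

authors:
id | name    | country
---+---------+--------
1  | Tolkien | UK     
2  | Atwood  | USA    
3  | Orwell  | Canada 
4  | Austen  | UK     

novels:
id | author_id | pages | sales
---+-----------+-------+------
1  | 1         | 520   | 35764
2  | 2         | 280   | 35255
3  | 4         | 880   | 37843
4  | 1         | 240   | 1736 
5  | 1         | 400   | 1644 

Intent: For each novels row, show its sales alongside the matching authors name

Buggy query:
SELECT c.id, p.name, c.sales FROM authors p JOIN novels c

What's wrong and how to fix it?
Bug: Missing join condition: each novels row is matched to all authors rows instead of just its own

Fix: Add ON c.author_id = p.id to the JOIN

Corrected query:
SELECT c.id, p.name, c.sales FROM authors p JOIN novels c ON c.author_id = p.id

Result:
id | name    | sales
---+---------+------
1  | Tolkien | 35764
2  | Atwood  | 35255
3  | Austen  | 37843
4  | Tolkien | 1736 
5  | Tolkien | 1644 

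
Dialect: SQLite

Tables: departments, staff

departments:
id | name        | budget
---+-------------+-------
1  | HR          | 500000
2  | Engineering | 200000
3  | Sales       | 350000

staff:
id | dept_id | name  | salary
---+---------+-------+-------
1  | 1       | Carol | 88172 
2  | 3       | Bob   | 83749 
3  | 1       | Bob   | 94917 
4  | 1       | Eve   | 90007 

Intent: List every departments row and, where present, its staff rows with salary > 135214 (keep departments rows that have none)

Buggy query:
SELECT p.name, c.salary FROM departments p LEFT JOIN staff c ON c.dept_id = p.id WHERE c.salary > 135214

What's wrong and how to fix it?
Bug: Filtering c.salary in WHERE discards the NULL rows produced by LEFT JOIN, turning it into an inner join

Fix: Put 'c.salary > 135214' in the JOIN's ON clause instead of WHERE

Corrected query:
SELECT p.name, c.salary FROM departments p LEFT JOIN staff c ON c.dept_id = p.id AND c.salary > 135214

Result:
name        | salary
------------+-------
HR          | NULL  
Engineering | NULL  
Sales       | NULL  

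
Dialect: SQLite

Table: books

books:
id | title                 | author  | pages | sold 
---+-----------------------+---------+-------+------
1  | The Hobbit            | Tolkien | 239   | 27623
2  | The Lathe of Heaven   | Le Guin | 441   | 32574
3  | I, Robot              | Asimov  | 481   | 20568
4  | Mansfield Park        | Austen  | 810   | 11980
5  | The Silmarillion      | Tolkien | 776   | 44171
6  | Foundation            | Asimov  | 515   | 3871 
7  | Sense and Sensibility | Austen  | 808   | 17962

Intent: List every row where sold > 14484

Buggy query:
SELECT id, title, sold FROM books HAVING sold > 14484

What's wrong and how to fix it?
Bug: This is a non-aggregate query (no GROUP BY, no aggregates), so in SQLite the HAVING clause is invalid here; a row-level condition belongs in WHERE

Fix: Replace HAVING with WHERE since the condition applies to individual rows

Corrected query:
SELECT id, title, sold FROM books WHERE sold > 14484

Result:
id | title                 | sold 
---+-----------------------+------
1  | The Hobbit            | 27623
2  | The Lathe of Heaven   | 32574
3  | I, Robot              | 20568
5  | The Silmarillion      | 44171
7  | Sense and Sensibility | 17962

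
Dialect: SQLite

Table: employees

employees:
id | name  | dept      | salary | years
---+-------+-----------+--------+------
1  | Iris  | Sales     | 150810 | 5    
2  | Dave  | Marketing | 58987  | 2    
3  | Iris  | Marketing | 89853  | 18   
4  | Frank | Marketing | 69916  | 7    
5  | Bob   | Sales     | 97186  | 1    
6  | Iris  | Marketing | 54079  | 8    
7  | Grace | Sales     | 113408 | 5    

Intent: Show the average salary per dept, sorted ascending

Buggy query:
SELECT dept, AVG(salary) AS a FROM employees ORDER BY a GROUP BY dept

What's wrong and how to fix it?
Bug: ORDER BY appears before GROUP BY; SQL clause order requires GROUP BY first

Fix: Move ORDER BY to the end, after GROUP BY

Corrected query:
SELECT dept, AVG(salary) AS a FROM employees GROUP BY dept ORDER BY a

Result:
dept      | a       
----------+---------
Marketing | 68208.75
Sales     | 120468  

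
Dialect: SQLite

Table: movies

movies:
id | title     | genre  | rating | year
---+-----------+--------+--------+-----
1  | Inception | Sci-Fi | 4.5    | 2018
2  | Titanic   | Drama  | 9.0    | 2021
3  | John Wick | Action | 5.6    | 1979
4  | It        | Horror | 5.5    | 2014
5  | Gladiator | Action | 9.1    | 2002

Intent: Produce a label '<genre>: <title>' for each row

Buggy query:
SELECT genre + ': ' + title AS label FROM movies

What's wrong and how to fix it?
Bug: SQLite uses || for string concatenation; + coerces text to numbers (yielding 0)

Fix: Replace + with || to concatenate text

Corrected query:
SELECT genre || ': ' || title AS label FROM movies

Result:
label            
-----------------
Sci-Fi: Inception
Drama: Titanic   
Action: John Wick
Horror: It       
Action: Gladiator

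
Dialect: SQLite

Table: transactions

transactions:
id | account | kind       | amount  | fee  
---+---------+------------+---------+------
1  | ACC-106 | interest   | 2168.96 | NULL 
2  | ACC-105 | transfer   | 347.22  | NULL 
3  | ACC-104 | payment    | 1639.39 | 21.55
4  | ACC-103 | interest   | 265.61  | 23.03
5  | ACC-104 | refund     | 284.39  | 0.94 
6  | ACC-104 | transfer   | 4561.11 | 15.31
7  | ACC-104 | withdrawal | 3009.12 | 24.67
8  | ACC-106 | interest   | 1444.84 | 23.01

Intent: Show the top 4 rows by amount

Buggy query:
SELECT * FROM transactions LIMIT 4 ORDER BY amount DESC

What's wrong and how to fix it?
Bug: ORDER BY cannot follow LIMIT; LIMIT is the final clause

Fix: Swap the clauses: ORDER BY first, then LIMIT

Corrected query:
SELECT * FROM transactions ORDER BY amount DESC LIMIT 4

Result:
id | account | kind       | amount  | fee  
---+---------+------------+---------+------
6  | ACC-104 | transfer   | 4561.11 | 15.31
7  | ACC-104 | withdrawal | 3009.12 | 24.67
1  | ACC-106 | interest   | 2168.96 | NULL 
3  | ACC-104 | payment    | 1639.39 | 21.55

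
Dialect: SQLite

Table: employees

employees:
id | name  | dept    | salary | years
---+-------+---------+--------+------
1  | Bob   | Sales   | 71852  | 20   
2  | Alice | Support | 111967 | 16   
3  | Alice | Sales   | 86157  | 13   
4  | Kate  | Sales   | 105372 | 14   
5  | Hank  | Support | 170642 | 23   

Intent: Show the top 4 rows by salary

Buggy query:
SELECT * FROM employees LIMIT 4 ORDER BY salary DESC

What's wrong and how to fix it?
Bug: ORDER BY cannot follow LIMIT; LIMIT is the final clause

Fix: Sort with ORDER BY, then apply LIMIT

Corrected query:
SELECT * FROM employees ORDER BY salary DESC LIMIT 4

Result:
id | name  | dept    | salary | years
---+-------+---------+--------+------
5  | Hank  | Support | 170642 | 23   
2  | Alice | Support | 111967 | 16   
4  | Kate  | Sales   | 105372 | 14   
3  | Alice | Sales   | 86157  | 13   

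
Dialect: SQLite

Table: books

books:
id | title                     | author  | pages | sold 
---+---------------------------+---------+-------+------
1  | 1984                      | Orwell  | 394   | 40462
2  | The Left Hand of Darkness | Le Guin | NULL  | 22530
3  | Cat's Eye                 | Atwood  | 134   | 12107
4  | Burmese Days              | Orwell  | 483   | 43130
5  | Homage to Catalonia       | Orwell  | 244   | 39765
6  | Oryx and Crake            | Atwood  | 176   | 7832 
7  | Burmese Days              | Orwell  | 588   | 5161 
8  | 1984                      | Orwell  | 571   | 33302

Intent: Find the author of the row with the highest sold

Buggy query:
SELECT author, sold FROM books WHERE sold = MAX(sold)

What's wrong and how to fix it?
Bug: WHERE is evaluated per row; an aggregate over the whole table isn't defined there

Fix: Use a subquery: WHERE sold = (SELECT MAX(sold) FROM books)

Corrected query:
SELECT author, sold FROM books WHERE sold = (SELECT MAX(sold) FROM books)

Result:
author | sold 
-------+------
Orwell | 43130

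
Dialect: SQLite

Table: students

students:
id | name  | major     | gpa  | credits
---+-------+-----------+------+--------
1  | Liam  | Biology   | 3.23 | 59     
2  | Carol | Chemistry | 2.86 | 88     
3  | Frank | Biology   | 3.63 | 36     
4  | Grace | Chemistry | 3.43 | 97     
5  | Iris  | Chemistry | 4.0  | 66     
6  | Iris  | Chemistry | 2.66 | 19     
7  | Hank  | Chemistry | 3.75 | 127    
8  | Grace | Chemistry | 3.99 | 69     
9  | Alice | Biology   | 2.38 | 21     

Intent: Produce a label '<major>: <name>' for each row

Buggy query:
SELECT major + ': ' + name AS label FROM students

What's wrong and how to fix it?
Bug: SQLite uses || for string concatenation; + coerces text to numbers (yielding 0)

Fix: Use the || operator for string concatenation

Corrected query:
SELECT major || ': ' || name AS label FROM students

Result:
label           
----------------
Biology: Liam   
Chemistry: Carol
Biology: Frank  
Chemistry: Grace
Chemistry: Iris 
Chemistry: Iris 
Chemistry: Hank 
Chemistry: Grace
Biology: Alice  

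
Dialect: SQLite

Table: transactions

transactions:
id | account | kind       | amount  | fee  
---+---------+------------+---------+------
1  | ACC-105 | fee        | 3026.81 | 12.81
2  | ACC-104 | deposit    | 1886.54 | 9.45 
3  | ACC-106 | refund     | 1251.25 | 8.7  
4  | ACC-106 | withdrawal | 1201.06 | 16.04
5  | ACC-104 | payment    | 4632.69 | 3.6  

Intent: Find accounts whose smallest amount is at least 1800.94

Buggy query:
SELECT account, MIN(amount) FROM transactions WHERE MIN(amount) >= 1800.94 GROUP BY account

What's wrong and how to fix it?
Bug: MIN() in WHERE is a misuse of aggregate

Fix: Replace WHERE with HAVING after the GROUP BY

Corrected query:
SELECT account, MIN(amount) FROM transactions GROUP BY account HAVING MIN(amount) >= 1800.94

Result:
account | MIN(amount)
--------+------------
ACC-104 | 1886.54    
ACC-105 | 3026.81    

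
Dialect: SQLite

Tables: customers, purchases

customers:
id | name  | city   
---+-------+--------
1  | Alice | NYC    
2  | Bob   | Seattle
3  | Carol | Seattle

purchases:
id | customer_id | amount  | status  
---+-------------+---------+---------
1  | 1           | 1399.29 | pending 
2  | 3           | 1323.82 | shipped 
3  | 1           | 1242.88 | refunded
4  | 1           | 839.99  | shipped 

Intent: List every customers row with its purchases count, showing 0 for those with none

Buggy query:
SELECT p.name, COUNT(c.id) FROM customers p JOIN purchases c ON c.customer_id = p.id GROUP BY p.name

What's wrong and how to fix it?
Bug: INNER JOIN drops customers rows that have no matching purchases rows

Fix: Switch to LEFT JOIN to retain unmatched parent rows

Corrected query:
SELECT p.name, COUNT(c.id) FROM customers p LEFT JOIN purchases c ON c.customer_id = p.id GROUP BY p.name

Result:
name  | COUNT(c.id)
------+------------
Alice | 3          
Bob   | 0          
Carol | 1          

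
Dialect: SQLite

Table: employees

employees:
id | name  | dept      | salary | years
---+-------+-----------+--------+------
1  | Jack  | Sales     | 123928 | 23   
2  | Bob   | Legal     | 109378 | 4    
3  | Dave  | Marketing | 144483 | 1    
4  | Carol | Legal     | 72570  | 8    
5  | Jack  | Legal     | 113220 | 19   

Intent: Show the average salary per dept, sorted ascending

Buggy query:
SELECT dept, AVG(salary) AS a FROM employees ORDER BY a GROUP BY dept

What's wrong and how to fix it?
Bug: ORDER BY appears before GROUP BY; SQL clause order requires GROUP BY first

Fix: Move ORDER BY to the end, after GROUP BY

Corrected query:
SELECT dept, AVG(salary) AS a FROM employees GROUP BY dept ORDER BY a

Result:
dept      | a           
----------+-------------
Legal     | 98389.333333
Sales     | 123928      
Marketing | 144483      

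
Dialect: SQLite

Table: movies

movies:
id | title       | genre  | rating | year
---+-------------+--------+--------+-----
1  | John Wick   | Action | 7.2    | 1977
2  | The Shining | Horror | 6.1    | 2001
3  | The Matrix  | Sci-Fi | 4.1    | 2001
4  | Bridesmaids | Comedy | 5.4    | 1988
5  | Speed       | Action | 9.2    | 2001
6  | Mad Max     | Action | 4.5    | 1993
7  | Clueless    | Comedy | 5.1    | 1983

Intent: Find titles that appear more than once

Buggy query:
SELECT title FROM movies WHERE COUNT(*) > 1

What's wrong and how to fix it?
Bug: WHERE can't reference COUNT(*); aggregates are computed after WHERE

Fix: GROUP BY title, then filter groups with HAVING COUNT(*) > 1

Corrected query:
SELECT title FROM movies GROUP BY title HAVING COUNT(*) > 1

Result:
(no rows)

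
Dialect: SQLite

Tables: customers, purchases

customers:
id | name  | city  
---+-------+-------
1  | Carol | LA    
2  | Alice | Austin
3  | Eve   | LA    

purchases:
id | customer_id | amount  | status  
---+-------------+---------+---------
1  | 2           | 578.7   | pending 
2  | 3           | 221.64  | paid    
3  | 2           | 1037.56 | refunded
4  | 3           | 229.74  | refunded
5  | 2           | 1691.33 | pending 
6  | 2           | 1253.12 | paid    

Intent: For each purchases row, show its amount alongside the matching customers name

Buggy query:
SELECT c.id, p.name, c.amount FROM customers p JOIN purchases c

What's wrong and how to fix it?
Bug: Missing join condition: each purchases row is matched to all customers rows instead of just its own

Fix: Specify the join condition linking the foreign key to the parent id

Corrected query:
SELECT c.id, p.name, c.amount FROM customers p JOIN purchases c ON c.customer_id = p.id

Result:
id | name  | amount 
---+-------+--------
1  | Alice | 578.7  
2  | Eve   | 221.64 
3  | Alice | 1037.56
4  | Eve   | 229.74 
5  | Alice | 1691.33
6  | Alice | 1253.12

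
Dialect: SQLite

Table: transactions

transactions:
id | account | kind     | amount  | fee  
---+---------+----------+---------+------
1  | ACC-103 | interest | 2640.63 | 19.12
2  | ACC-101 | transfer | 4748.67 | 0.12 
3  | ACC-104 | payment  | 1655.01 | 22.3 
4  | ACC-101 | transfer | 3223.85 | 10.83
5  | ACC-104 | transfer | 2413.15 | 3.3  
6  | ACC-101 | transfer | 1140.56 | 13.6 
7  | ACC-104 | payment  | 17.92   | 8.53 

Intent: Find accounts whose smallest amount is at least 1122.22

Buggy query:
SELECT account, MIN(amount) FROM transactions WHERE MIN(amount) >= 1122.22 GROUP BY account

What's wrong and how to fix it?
Bug: Aggregates like MIN are computed per group after WHERE runs

Fix: Replace WHERE with HAVING after the GROUP BY

Corrected query:
SELECT account, MIN(amount) FROM transactions GROUP BY account HAVING MIN(amount) >= 1122.22

Result:
account | MIN(amount)
--------+------------
ACC-101 | 1140.56    
ACC-103 | 2640.63    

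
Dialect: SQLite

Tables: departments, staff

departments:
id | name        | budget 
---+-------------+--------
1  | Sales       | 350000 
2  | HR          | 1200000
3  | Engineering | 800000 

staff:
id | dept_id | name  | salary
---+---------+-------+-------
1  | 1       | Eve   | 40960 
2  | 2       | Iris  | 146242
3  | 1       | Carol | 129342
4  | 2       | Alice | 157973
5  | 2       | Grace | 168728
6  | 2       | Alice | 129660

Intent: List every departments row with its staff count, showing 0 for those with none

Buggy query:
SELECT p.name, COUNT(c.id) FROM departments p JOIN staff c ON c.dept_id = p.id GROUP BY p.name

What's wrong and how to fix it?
Bug: INNER JOIN drops departments rows that have no matching staff rows

Fix: Use LEFT JOIN so parents without children still appear (COUNT(c.id) gives 0)

Corrected query:
SELECT p.name, COUNT(c.id) FROM departments p LEFT JOIN staff c ON c.dept_id = p.id GROUP BY p.name

Result:
name        | COUNT(c.id)
------------+------------
Engineering | 0          
HR          | 4          
Sales       | 2          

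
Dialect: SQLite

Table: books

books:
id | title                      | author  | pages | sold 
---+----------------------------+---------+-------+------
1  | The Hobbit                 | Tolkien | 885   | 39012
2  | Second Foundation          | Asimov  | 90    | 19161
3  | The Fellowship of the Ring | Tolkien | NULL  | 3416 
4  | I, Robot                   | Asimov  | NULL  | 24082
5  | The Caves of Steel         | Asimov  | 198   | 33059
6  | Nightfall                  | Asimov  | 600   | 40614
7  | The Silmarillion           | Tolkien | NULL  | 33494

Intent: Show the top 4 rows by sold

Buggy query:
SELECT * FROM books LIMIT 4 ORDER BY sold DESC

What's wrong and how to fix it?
Bug: ORDER BY cannot follow LIMIT; LIMIT is the final clause

Fix: Sort with ORDER BY, then apply LIMIT

Corrected query:
SELECT * FROM books ORDER BY sold DESC LIMIT 4

Result:
id | title              | author  | pages | sold 
---+--------------------+---------+-------+------
6  | Nightfall          | Asimov  | 600   | 40614
1  | The Hobbit         | Tolkien | 885   | 39012
7  | The Silmarillion   | Tolkien | NULL  | 33494
5  | The Caves of Steel | Asimov  | 198   | 33059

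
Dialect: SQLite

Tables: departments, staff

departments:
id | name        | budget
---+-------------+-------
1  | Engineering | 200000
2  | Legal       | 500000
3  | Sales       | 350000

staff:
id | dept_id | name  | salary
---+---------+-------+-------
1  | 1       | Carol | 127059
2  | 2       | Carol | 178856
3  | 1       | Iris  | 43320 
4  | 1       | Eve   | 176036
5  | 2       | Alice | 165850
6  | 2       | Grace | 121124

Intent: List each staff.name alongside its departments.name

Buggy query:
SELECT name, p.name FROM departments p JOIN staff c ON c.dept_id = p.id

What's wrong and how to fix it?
Bug: Both tables have a 'name' column; the unqualified reference is ambiguous

Fix: Prefix ambiguous columns with the table alias

Corrected query:
SELECT c.name, p.name FROM departments p JOIN staff c ON c.dept_id = p.id

Result:
name  | name       
------+------------
Carol | Engineering
Carol | Legal      
Iris  | Engineering
Eve   | Engineering
Alice | Legal      
Grace | Legal      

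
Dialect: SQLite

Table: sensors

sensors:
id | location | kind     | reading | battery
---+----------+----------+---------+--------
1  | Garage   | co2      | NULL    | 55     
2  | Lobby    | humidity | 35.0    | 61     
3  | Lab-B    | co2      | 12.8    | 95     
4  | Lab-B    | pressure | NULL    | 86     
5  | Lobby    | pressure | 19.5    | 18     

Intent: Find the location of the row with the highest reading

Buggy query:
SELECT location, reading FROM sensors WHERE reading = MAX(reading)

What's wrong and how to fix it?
Bug: WHERE is evaluated per row; an aggregate over the whole table isn't defined there

Fix: Use a subquery: WHERE reading = (SELECT MAX(reading) FROM sensors)

Corrected query:
SELECT location, reading FROM sensors WHERE reading = (SELECT MAX(reading) FROM sensors)

Result:
location | reading
---------+--------
Lobby    | 35     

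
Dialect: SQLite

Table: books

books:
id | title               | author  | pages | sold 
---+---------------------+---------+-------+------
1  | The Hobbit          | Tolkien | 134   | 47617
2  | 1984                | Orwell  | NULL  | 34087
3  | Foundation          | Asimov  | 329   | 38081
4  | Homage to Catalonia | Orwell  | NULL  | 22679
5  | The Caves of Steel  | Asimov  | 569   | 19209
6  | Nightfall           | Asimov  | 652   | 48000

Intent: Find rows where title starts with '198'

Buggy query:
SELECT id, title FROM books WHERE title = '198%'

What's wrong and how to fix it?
Bug: Wildcards only work with LIKE; '=' treats '%' as a literal character

Fix: Use LIKE for wildcard pattern matching

Corrected query:
SELECT id, title FROM books WHERE title LIKE '198%'

Result:
id | title
---+------
2  | 1984 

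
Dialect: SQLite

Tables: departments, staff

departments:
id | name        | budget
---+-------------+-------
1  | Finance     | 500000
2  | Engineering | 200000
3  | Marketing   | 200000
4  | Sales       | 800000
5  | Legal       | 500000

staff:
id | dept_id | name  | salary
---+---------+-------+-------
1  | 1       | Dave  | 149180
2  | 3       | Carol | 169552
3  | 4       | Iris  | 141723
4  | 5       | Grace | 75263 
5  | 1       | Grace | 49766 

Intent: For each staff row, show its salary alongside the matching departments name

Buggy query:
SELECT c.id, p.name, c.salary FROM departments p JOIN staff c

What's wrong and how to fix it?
Bug: Missing join condition: each staff row is matched to all departments rows instead of just its own

Fix: Add ON c.dept_id = p.id to the JOIN

Corrected query:
SELECT c.id, p.name, c.salary FROM departments p JOIN staff c ON c.dept_id = p.id

Result:
id | name      | salary
---+-----------+-------
1  | Finance   | 149180
2  | Marketing | 169552
3  | Sales     | 141723
4  | Legal     | 75263 
5  | Finance   | 49766 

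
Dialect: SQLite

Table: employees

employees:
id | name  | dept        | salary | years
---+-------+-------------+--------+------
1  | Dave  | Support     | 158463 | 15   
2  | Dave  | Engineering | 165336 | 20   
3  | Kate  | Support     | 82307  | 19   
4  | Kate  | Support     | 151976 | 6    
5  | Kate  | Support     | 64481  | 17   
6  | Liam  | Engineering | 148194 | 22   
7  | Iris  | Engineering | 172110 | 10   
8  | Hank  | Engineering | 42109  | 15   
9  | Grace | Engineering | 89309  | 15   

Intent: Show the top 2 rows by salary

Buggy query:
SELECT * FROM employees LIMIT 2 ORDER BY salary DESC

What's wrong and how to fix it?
Bug: LIMIT must come after ORDER BY

Fix: Swap the clauses: ORDER BY first, then LIMIT

Corrected query:
SELECT * FROM employees ORDER BY salary DESC LIMIT 2

Result:
id | name | dept        | salary | years
---+------+-------------+--------+------
7  | Iris | Engineering | 172110 | 10   
2  | Dave | Engineering | 165336 | 20   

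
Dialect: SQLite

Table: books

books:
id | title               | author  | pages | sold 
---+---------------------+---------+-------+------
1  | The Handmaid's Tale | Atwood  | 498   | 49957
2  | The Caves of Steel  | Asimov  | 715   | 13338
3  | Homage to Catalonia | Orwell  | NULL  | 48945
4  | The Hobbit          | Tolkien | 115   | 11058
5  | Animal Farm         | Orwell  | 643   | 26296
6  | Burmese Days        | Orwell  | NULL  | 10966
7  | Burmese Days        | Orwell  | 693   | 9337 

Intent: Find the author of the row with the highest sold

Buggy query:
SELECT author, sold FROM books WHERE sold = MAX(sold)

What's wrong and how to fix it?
Bug: WHERE is evaluated per row; an aggregate over the whole table isn't defined there

Fix: Use a subquery: WHERE sold = (SELECT MAX(sold) FROM books)

Corrected query:
SELECT author, sold FROM books WHERE sold = (SELECT MAX(sold) FROM books)

Result:
author | sold 
-------+------
Atwood | 49957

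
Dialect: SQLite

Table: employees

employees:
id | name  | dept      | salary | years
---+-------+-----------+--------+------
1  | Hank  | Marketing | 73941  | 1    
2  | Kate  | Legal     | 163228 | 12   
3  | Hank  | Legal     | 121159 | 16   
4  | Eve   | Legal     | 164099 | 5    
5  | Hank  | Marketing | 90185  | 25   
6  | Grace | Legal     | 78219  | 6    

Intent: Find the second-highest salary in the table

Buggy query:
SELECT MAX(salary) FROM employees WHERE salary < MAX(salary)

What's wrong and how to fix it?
Bug: The inner MAX is an aggregate inside WHERE, which is not allowed

Fix: Compute the overall MAX in a subquery, then take MAX of rows below it

Corrected query:
SELECT MAX(salary) FROM employees WHERE salary < (SELECT MAX(salary) FROM employees)

Result:
MAX(salary)
-----------
163228     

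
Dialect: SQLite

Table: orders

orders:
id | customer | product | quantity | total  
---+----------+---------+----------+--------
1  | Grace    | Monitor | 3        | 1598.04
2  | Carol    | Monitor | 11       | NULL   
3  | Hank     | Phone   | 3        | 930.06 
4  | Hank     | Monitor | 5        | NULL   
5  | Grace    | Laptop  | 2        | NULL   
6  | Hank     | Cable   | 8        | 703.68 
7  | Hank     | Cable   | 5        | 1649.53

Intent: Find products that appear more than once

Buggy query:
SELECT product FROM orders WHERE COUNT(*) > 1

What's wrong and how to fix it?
Bug: COUNT(*) is an aggregate and cannot be used in WHERE

Fix: GROUP BY product, then filter groups with HAVING COUNT(*) > 1

Corrected query:
SELECT product FROM orders GROUP BY product HAVING COUNT(*) > 1

Result:
product
-------
Cable  
Monitor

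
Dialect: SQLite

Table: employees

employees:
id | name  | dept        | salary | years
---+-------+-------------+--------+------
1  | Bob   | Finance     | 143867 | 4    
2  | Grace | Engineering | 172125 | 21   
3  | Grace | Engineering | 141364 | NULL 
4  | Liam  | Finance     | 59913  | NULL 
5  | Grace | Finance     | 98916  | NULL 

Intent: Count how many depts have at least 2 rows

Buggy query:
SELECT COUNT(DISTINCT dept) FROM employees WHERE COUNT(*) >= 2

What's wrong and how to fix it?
Bug: COUNT(*) cannot appear in WHERE; the per-group count doesn't exist yet

Fix: Use a subquery that GROUPs and filters with HAVING, then count its rows

Corrected query:
SELECT COUNT(*) FROM (SELECT dept FROM employees GROUP BY dept HAVING COUNT(*) >= 2)

Result:
COUNT(*)
--------
2       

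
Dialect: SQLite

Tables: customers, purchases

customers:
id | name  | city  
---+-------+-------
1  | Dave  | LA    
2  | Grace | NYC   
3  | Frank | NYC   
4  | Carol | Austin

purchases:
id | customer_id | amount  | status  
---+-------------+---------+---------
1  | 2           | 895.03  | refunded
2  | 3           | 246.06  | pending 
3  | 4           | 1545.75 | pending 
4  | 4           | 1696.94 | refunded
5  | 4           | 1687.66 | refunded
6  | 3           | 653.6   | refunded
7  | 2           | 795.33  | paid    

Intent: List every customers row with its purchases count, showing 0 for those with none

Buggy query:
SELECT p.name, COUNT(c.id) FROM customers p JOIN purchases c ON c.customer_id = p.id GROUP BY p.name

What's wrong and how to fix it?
Bug: INNER JOIN drops customers rows that have no matching purchases rows

Fix: Switch to LEFT JOIN to retain unmatched parent rows

Corrected query:
SELECT p.name, COUNT(c.id) FROM customers p LEFT JOIN purchases c ON c.customer_id = p.id GROUP BY p.name

Result:
name  | COUNT(c.id)
------+------------
Carol | 3          
Dave  | 0          
Frank | 2          
Grace | 2          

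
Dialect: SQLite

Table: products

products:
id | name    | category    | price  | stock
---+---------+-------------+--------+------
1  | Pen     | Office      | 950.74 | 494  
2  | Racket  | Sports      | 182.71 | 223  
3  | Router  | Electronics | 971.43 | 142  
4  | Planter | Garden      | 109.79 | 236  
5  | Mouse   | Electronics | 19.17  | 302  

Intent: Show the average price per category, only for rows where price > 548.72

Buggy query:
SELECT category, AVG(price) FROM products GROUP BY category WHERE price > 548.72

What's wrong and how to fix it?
Bug: WHERE cannot follow GROUP BY

Fix: Place WHERE between FROM and GROUP BY

Corrected query:
SELECT category, AVG(price) FROM products WHERE price > 548.72 GROUP BY category

Result:
category    | AVG(price)
------------+-----------
Electronics | 971.43    
Office      | 950.74    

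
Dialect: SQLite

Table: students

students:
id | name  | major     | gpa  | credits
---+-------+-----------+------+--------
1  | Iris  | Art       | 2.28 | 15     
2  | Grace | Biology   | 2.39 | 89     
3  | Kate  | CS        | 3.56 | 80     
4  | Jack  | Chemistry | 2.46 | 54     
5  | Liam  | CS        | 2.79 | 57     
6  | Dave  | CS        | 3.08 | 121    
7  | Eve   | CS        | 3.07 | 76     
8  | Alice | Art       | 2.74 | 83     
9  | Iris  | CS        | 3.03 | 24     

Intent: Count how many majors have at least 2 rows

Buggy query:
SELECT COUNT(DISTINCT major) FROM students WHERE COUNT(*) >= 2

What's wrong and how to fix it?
Bug: WHERE filters individual rows, not groups, so a group-level COUNT is invalid there

Fix: Use a subquery that GROUPs and filters with HAVING, then count its rows

Corrected query:
SELECT COUNT(*) FROM (SELECT major FROM students GROUP BY major HAVING COUNT(*) >= 2)

Result:
COUNT(*)
--------
2       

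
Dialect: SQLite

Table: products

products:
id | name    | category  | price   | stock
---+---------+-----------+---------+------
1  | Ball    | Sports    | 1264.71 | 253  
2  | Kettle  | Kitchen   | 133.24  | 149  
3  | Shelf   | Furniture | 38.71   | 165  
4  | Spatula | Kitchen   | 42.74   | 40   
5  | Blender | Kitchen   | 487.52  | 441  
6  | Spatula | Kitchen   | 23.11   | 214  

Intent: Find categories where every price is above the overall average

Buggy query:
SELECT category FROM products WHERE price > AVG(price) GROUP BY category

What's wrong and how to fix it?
Bug: WHERE evaluates per row before aggregation, so AVG() is unavailable

Fix: Compute the overall average in a scalar subquery and compare each group's MIN against it in HAVING

Corrected query:
SELECT category FROM products GROUP BY category HAVING MIN(price) > (SELECT AVG(price) FROM products)

Result:
category
--------
Sports  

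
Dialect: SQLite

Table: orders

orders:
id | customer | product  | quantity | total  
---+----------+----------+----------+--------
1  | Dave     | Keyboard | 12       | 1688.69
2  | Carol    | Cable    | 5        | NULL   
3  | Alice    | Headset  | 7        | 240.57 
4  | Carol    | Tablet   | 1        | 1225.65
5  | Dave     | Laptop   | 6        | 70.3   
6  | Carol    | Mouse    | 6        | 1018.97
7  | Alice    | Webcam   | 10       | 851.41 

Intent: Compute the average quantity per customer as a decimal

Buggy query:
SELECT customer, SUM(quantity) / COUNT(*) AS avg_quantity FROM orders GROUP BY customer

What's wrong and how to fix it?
Bug: Both operands are integers, so '/' performs integer division and truncates

Fix: Multiply by 1.0 (or CAST to REAL) to force floating-point division

Corrected query:
SELECT customer, SUM(quantity) * 1.0 / COUNT(*) AS avg_quantity FROM orders GROUP BY customer

Result:
customer | avg_quantity
---------+-------------
Alice    | 8.5         
Carol    | 4           
Dave     | 9           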